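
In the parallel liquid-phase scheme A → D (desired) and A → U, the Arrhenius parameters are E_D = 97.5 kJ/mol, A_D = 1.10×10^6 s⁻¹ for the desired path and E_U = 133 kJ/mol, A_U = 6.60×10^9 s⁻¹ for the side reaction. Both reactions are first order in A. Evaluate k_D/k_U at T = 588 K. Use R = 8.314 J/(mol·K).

With equal orders, S_{D/U} = k_D/k_U = (A_D/A_U)·exp[(E_U−E_D)/(RT)].
(E_U−E_D)/(RT) = (133−97.5)×10³/(8.314×588) = 35500/4889 = 7.262.
k_D/k_U = (1.10×10^6/6.60×10^9)·exp(7.262) = 1.667×10^-4 × 1425 = 0.237.

0.237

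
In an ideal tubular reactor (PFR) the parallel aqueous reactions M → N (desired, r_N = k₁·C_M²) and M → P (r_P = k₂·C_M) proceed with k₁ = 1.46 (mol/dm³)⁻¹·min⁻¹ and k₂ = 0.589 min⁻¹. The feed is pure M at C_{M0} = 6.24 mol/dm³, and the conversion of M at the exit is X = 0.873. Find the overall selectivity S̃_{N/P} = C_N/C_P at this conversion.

C_M = C_{M0}(1−X) = 0.7925 mol/dm³.
Along a PFR/batch, dC_P/dC_M = −r_P/(r_N+r_P) = −k₂/(k₂+k₁·C_M).
Integrating from C_{M0} to C_M: C_P = (0.589/1.46)·ln[(0.589+1.46·6.24)/(0.589+1.46·0.792)] = 0.4034·ln(9.699/1.746) = 0.6918 mol/dm³.
Then C_N = (C_{M0}−C_M) − C_P = 5.448 − 0.6918 = 4.756 mol/dm³.
S̃_{N/P} = C_N/C_P = 4.756/0.6918 = 6.87.

6.87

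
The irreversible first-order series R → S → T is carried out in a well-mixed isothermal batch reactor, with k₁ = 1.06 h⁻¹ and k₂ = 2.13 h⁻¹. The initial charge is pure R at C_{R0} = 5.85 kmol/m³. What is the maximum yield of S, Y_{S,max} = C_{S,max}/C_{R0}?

At the optimum, C_{S,max}/C_{R0} = (k₁/k₂)^[k₂/(k₂−k₁)].
= (1.06/2.13)^(2.13/(2.13−1.06)) = (0.4977)^(1.991) = 0.2493.

0.249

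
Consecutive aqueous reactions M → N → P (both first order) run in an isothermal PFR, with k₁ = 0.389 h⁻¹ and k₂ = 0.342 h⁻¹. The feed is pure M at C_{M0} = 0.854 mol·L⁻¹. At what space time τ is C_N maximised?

Setting dC_N/dτ = 0 gives τ_opt = ln(k₂/k₁)/(k₂−k₁).
= ln(0.342/0.389)/(0.342−0.389) = ln(0.8792)/-0.04700 = -0.1288/-0.04700 = 2.74 h.

2.74 h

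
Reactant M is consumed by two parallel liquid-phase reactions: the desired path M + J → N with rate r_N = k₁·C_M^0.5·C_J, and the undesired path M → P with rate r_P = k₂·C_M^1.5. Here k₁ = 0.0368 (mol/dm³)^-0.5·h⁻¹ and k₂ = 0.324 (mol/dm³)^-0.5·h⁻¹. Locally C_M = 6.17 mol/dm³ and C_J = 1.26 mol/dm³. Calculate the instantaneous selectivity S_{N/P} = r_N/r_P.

S_{N/P} = r_N/r_P = (k₁·C_M^0.5·C_J)/(k₂·C_M^1.5) = (k₁/k₂)·C_M⁻¹·C_J.
= (0.0368×6.170^0.5×1.260) / (0.324×6.170^1.5) = 0.1152/4.966 = 0.0232.
The undesired path is higher order in M, so low C_M (CSTR or dilute feed) favours N.

0.0232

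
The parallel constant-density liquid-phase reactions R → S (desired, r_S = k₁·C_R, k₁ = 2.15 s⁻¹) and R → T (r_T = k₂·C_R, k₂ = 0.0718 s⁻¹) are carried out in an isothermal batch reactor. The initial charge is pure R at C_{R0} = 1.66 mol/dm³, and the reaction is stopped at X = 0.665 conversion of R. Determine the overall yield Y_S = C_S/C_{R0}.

C_R = C_{R0}(1−X) = 0.5561 mol/dm³.
Both paths are first order in R, so the instantaneous fraction to S is constant: dC_S/d(−C_R) = k₁/(k₁+k₂) = 0.9677.
C_S = 0.9677·(C_{R0}−C_R) = 0.9677×1.104 = 1.07 mol/dm³.
Y_S = C_S/C_{R0} = 1.068/1.66 = 0.644.

0.644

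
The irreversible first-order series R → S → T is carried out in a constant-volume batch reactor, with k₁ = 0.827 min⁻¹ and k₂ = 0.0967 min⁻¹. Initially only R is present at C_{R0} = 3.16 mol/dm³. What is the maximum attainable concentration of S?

2.38 mol/dm³

Evaluating C_S at t_opt = ln(k₂/k₁)/(k₂−k₁) gives C_{S,max}/C_{R0} = (k₁/k₂)^[k₂/(k₂−k₁)].
= (0.827/0.0967)^(0.0967/(0.0967−0.827)) = (8.552)^(-0.1324) = 0.7526.
C_{S,max} = 0.7526×3.16 = 2.38 mol/dm³.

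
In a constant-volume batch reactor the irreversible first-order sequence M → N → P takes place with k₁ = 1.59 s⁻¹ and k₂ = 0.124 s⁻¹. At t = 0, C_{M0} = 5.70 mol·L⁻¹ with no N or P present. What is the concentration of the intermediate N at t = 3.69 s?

3.89 mol·L⁻¹

Solving the coupled first-order balances gives C_N(t) = [k₁/(k₂−k₁)]·C_{M0}·(e^(−k₁t) − e^(−k₂t)).
e^(−k₁t) = e^(−1.59×3.69) = e^(−5.867) = 0.002831; e^(−k₂t) = e^(−0.4576) = 0.6328.
C_N = 1.59×5.70/(0.124−1.59) × (0.002831−0.6328) = (-6.182)×(-0.6300) = 3.895 mol·L⁻¹.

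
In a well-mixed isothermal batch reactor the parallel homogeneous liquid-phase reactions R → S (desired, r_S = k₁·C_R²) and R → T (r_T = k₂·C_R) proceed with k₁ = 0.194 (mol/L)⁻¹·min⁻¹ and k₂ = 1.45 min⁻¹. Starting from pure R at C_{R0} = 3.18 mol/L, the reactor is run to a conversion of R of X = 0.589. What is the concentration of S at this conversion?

0.428 mol/L

C_R = C_{R0}(1−X) = 1.307 mol/L.
Along a PFR/batch, dC_T/dC_R = −r_T/(r_S+r_T) = −k₂/(k₂+k₁·C_R).
Integrating from C_{R0} to C_R: C_T = (1.45/0.194)·ln[(1.45+0.194·3.18)/(1.45+0.194·1.31)] = 7.474·ln(2.067/1.704) = 1.445 mol/L.
Then C_S = (C_{R0}−C_R) − C_T = 1.873 − 1.445 = 0.4279 mol/L.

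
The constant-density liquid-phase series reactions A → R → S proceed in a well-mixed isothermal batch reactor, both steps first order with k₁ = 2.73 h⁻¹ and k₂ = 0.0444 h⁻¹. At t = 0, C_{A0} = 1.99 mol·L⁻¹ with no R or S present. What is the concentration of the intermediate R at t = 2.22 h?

The intermediate concentration in a first-order A→B→C sequence is C_R = k₁C_{A0}(e^(−k₁t) − e^(−k₂t))/(k₂−k₁).
e^(−k₁t) = e^(−2.73×2.22) = e^(−6.061) = 0.002333; e^(−k₂t) = e^(−0.09857) = 0.9061.
C_R = 2.73×1.99/(0.0444−2.73) × (0.002333−0.9061) = (-2.023)×(-0.9038) = 1.828 mol·L⁻¹.

1.83 mol·L⁻¹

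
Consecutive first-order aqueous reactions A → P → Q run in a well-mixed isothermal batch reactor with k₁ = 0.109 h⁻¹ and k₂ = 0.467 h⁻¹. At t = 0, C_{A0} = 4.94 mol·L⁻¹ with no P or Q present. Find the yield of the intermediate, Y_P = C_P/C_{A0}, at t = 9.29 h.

The intermediate concentration in a first-order A→B→C sequence is C_P = k₁C_{A0}(e^(−k₁t) − e^(−k₂t))/(k₂−k₁).
e^(−k₁t) = e^(−0.109×9.29) = e^(−1.013) = 0.3633; e^(−k₂t) = e^(−4.338) = 0.01306.
C_P = 0.109×4.94/(0.467−0.109) × (0.3633−0.01306) = 1.504×0.3502 = 0.5267 mol·L⁻¹.
Y_P = C_P/C_{A0} = 0.5267/4.94 = 0.107.

0.107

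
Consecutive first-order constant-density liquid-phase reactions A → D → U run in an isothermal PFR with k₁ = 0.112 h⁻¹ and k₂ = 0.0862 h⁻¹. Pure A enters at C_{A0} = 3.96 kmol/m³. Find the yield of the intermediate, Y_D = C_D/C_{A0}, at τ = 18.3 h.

The intermediate concentration in a first-order A→B→C sequence is C_D = k₁C_{A0}(e^(−k₁τ) − e^(−k₂τ))/(k₂−k₁).
e^(−k₁τ) = e^(−0.112×18.3) = e^(−2.050) = 0.1288; e^(−k₂τ) = e^(−1.577) = 0.2065.
C_D = 0.112×3.96/(0.0862−0.112) × (0.1288−0.2065) = (-17.19)×(-0.07771) = 1.336 kmol/m³.
Y_D = C_D/C_{A0} = 1.336/3.96 = 0.337.

0.337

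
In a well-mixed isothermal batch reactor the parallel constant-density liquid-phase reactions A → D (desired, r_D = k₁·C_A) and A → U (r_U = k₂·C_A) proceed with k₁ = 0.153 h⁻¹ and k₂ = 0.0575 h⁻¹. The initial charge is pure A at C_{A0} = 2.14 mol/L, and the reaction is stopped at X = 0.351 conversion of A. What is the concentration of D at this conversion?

0.546 mol/L

C_A = C_{A0}(1−X) = 1.389 mol/L.
Both paths are first order in A, so the instantaneous fraction to D is constant: dC_D/d(−C_A) = k₁/(k₁+k₂) = 0.7268.
C_D = 0.7268·(C_{A0}−C_A) = 0.7268×0.7511 = 0.546 mol/L.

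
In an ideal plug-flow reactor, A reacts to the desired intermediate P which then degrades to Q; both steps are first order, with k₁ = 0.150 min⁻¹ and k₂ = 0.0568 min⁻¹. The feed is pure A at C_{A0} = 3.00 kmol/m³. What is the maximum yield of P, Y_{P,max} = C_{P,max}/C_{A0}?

0.553

Evaluating C_P at τ_opt = ln(k₂/k₁)/(k₂−k₁) gives C_{P,max}/C_{A0} = (k₁/k₂)^[k₂/(k₂−k₁)].
= (0.150/0.0568)^(0.0568/(0.0568−0.150)) = (2.641)^(-0.6094) = 0.5533.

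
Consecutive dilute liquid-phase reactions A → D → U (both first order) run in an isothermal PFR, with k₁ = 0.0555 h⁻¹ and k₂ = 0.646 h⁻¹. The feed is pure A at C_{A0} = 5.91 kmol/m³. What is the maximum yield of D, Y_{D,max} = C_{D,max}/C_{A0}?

0.0682

Evaluating C_D at τ_opt = ln(k₂/k₁)/(k₂−k₁) gives C_{D,max}/C_{A0} = (k₁/k₂)^[k₂/(k₂−k₁)].
= (0.0555/0.646)^(0.646/(0.646−0.0555)) = (0.08591)^(1.094) = 0.06821.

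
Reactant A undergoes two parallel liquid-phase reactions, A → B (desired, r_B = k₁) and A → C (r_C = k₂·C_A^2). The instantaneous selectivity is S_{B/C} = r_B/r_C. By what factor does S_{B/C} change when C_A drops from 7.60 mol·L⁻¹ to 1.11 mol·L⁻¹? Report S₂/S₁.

S_{B/C} = (k₁/k₂)·C_A^-2, so S₂/S₁ = (C_{A,2}/C_{A,1})^-2.
= (1.11/7.60)^(-2) = (0.1461)^(-2) = 46.9.

46.9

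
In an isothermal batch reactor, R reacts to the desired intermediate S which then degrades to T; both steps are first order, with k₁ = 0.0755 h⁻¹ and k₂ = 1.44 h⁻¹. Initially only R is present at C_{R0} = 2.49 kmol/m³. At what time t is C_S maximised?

Setting dC_S/dt = 0 gives t_opt = ln(k₂/k₁)/(k₂−k₁).
= ln(1.44/0.0755)/(1.44−0.0755) = ln(19.07)/1.365 = 2.948/1.365 = 2.16 h.

2.16 h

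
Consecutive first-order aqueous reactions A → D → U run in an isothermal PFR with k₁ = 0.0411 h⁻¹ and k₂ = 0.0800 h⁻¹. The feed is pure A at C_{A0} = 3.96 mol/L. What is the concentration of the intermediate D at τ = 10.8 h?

0.921 mol/L

Solving the coupled first-order balances gives C_D(τ) = [k₁/(k₂−k₁)]·C_{A0}·(e^(−k₁τ) − e^(−k₂τ)).
e^(−k₁τ) = e^(−0.0411×10.8) = e^(−0.4439) = 0.6415; e^(−k₂τ) = e^(−0.8640) = 0.4215.
C_D = 0.0411×3.96/(0.0800−0.0411) × (0.6415−0.4215) = 4.184×0.2201 = 0.9208 mol/L.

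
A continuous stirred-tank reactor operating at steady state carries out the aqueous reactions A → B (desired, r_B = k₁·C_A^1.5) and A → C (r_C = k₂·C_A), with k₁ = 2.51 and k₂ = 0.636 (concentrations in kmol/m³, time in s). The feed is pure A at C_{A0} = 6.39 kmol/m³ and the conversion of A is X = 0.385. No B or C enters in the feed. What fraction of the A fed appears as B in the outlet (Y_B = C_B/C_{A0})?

Exit C_A = C_{A0}(1−X) = 6.39×0.615 = 3.930 kmol/m³.
Rates in a CSTR are evaluated at the outlet concentration: r_B = 2.51×3.930^1.5 = 19.55, r_C = 0.636×3.930 = 2.499.
Fraction of consumed A going to B: r_B/(r_B+r_C) = 0.8867.
C_B = 0.8867·C_{A0}·X = 0.8867×6.39×0.385 = 2.18 kmol/m³; Y_B = C_B/C_{A0} = 0.341.

0.341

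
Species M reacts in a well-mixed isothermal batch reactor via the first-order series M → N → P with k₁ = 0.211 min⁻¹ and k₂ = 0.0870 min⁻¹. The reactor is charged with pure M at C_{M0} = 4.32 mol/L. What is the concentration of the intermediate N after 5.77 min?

Solving the coupled first-order balances gives C_N(t) = [k₁/(k₂−k₁)]·C_{M0}·(e^(−k₁t) − e^(−k₂t)).
e^(−k₁t) = e^(−0.211×5.77) = e^(−1.217) = 0.2960; e^(−k₂t) = e^(−0.5020) = 0.6053.
C_N = 0.211×4.32/(0.0870−0.211) × (0.2960−0.6053) = (-7.351)×(-0.3093) = 2.274 mol/L.

2.27 mol/L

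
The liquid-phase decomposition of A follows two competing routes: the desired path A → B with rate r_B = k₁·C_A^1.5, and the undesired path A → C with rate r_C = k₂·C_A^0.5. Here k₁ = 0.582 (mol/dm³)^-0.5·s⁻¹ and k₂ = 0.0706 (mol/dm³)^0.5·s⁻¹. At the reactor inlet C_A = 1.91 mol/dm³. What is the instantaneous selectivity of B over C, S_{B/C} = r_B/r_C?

S_{B/C} = r_B/r_C = (k₁·C_A^1.5)/(k₂·C_A^0.5) = (k₁/k₂)·C_A.
= (0.582×1.910^1.5) / (0.0706×1.910^0.5) = 1.536/0.09757 = 15.7.
Since the desired path is higher order in A, keeping C_A high (PFR or concentrated feed) favours B.

15.7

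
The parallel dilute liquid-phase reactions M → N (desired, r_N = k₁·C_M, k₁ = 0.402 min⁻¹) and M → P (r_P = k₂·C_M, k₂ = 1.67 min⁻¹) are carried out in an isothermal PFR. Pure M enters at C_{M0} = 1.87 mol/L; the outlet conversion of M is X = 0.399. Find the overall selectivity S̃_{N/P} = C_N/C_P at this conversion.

0.241

C_M = C_{M0}(1−X) = 1.124 mol/L.
Both paths are first order in M, so the instantaneous fraction to N is constant: dC_N/d(−C_M) = k₁/(k₁+k₂) = 0.1940.
C_N = 0.1940·(C_{M0}−C_M) = 0.1940×0.7461 = 0.145 mol/L.
C_P = (C_{M0}−C_M)−C_N = 0.6014 mol/L; S̃_{N/P} = 0.1448/0.6014 = 0.241.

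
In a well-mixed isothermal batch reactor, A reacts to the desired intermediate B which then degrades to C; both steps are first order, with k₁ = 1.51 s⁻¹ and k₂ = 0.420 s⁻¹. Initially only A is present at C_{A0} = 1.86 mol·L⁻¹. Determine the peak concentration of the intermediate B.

1.14 mol·L⁻¹

For a first-order series the maximum intermediate yield is C_{B,max}/C_{A0} = (k₁/k₂)^[k₂/(k₂−k₁)].
= (1.51/0.420)^(0.420/(0.420−1.51)) = (3.595)^(-0.3853) = 0.6108.
C_{B,max} = 0.6108×1.86 = 1.14 mol·L⁻¹.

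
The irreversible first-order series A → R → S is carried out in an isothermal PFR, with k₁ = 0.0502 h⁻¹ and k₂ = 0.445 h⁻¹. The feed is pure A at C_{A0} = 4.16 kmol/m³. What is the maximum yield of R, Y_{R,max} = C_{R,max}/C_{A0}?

At the optimum, C_{R,max}/C_{A0} = (k₁/k₂)^[k₂/(k₂−k₁)].
= (0.0502/0.445)^(0.445/(0.445−0.0502)) = (0.1128)^(1.127) = 0.08548.

0.0855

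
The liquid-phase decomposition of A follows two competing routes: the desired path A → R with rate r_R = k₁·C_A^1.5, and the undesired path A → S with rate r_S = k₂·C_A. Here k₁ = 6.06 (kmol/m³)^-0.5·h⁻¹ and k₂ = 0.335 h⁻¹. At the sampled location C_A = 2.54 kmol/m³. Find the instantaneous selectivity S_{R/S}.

S_{R/S} = r_R/r_S = (k₁·C_A^1.5)/(k₂·C_A) = (k₁/k₂)·C_A^0.5.
= (6.06×2.540^1.5) / (0.335×2.540) = 24.53/0.8509 = 28.8.
Since the desired path is higher order in A, keeping C_A high (PFR or concentrated feed) favours R.

28.8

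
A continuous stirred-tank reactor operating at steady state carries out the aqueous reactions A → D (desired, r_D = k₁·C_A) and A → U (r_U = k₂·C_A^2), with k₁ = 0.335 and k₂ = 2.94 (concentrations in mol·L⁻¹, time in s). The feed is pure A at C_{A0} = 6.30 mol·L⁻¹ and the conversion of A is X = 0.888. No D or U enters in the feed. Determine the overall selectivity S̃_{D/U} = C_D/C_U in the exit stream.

Exit C_A = C_{A0}(1−X) = 6.30×0.112 = 0.7056 mol·L⁻¹.
A CSTR operates uniformly at the exit composition, giving r_D = 0.2364 and r_U = 1.464 (each k·C_A^n at C_A = 0.7056).
Overall selectivity = C_D/C_U = r_Dτ/(r_Uτ) = r_D/r_U = 0.161.

0.161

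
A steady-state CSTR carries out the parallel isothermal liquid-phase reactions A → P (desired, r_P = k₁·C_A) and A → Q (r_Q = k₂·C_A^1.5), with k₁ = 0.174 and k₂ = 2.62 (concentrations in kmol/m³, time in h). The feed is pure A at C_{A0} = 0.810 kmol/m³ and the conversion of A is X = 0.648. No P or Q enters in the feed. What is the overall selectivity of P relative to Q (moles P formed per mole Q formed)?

0.124

Exit C_A = C_{A0}(1−X) = 0.810×0.352 = 0.2851 kmol/m³.
Rates in a CSTR are evaluated at the outlet concentration: r_P = 0.174×0.2851 = 0.04961, r_Q = 2.62×0.2851^1.5 = 0.3989.
Overall selectivity = C_P/C_Q = r_Pτ/(r_Qτ) = r_P/r_Q = 0.124.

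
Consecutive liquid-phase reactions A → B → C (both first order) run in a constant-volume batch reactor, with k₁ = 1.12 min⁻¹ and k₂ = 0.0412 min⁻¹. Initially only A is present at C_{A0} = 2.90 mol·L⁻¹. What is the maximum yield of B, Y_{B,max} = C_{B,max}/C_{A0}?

0.882

For a first-order series the maximum intermediate yield is C_{B,max}/C_{A0} = (k₁/k₂)^[k₂/(k₂−k₁)].
= (1.12/0.0412)^(0.0412/(0.0412−1.12)) = (27.18)^(-0.03819) = 0.8815.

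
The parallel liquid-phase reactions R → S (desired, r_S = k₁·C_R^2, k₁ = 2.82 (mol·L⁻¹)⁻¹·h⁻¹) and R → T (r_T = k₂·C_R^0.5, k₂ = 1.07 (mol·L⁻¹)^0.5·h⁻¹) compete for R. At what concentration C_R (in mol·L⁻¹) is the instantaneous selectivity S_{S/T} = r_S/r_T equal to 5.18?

S_{S/T} = (k₁/k₂)·C_R^1.5 ⇒ C_R = (S·k₂/k₁)^(1/1.5).
= (5.18×1.07/2.82)^(0.6667) = (1.965)^(0.6667) = 1.57 mol·L⁻¹.

1.57 mol·L⁻¹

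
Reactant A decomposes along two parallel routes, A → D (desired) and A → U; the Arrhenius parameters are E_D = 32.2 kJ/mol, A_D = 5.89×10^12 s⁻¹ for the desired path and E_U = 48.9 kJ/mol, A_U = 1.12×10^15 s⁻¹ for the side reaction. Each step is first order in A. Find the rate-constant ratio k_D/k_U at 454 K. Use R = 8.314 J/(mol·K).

0.439

With equal orders, S_{D/U} = k_D/k_U = (A_D/A_U)·exp[(E_U−E_D)/(RT)].
(E_U−E_D)/(RT) = (48.9−32.2)×10³/(8.314×454) = 16700/3775 = 4.424.
k_D/k_U = (5.89×10^12/1.12×10^15)·exp(4.424) = 0.005259 × 83.46 = 0.439.
Since E_D < E_U, lowering the temperature improves selectivity toward D.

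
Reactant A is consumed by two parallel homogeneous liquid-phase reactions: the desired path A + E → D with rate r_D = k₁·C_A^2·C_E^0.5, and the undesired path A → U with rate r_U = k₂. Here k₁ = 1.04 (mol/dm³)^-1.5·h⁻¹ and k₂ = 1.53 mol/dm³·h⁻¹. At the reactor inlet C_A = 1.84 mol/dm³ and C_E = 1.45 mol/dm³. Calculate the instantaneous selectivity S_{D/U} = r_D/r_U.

S_{D/U} = r_D/r_U = (k₁·C_A^2·C_E^0.5)/(k₂) = (k₁/k₂)·C_A^2·C_E^0.5.
= (1.04×1.840^2×1.450^0.5) / (1.53) = 4.240/1.530 = 2.77.
Since the desired path is higher order in A, keeping C_A high (PFR or concentrated feed) favours D.

2.77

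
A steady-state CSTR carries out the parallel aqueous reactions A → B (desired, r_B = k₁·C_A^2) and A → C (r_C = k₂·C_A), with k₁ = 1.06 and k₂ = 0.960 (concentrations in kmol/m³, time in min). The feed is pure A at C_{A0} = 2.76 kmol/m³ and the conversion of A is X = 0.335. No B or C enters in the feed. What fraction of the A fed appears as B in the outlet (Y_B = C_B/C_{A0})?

0.224

Exit C_A = C_{A0}(1−X) = 2.76×0.665 = 1.835 kmol/m³.
A CSTR operates uniformly at the exit composition, giving r_B = 3.571 and r_C = 1.762 (each k·C_A^n at C_A = 1.835).
Fraction of consumed A going to B: r_B/(r_B+r_C) = 0.6696.
C_B = 0.6696·C_{A0}·X = 0.6696×2.76×0.335 = 0.619 kmol/m³; Y_B = C_B/C_{A0} = 0.224.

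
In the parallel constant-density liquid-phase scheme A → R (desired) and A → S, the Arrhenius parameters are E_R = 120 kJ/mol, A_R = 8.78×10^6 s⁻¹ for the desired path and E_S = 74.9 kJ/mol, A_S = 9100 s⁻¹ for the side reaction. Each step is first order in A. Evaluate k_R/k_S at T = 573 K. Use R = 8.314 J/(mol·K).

0.0746

k_R/k_S = (A_R/A_S)·exp[−(E_R−E_S)/(RT)] = (A_R/A_S)·exp[(E_S−E_R)/(RT)].
(E_S−E_R)/(RT) = (74.9−120)×10³/(8.314×573) = -45100/4764 = -9.467.
k_R/k_S = (8.78×10^6/9100)·exp(-9.467) = 964.8 × 7.736×10^-5 = 0.0746.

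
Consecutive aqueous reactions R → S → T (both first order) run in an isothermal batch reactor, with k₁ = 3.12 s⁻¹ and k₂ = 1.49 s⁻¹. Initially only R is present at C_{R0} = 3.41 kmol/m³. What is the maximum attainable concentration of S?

1.74 kmol/m³

At the optimum, C_{S,max}/C_{R0} = (k₁/k₂)^[k₂/(k₂−k₁)].
= (3.12/1.49)^(1.49/(1.49−3.12)) = (2.094)^(-0.9141) = 0.5089.
C_{S,max} = 0.5089×3.41 = 1.74 kmol/m³.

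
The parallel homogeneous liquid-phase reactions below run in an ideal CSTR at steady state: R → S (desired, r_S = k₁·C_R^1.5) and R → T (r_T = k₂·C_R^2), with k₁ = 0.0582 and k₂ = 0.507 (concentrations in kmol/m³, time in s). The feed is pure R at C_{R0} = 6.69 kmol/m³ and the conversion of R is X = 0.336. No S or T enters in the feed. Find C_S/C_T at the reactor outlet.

0.0545

Exit C_R = C_{R0}(1−X) = 6.69×0.664 = 4.442 kmol/m³.
Rates in a CSTR are evaluated at the outlet concentration: r_S = 0.0582×4.442^1.5 = 0.5449, r_T = 0.507×4.442^2 = 10.00.
Overall selectivity = C_S/C_T = r_Sτ/(r_Tτ) = r_S/r_T = 0.0545.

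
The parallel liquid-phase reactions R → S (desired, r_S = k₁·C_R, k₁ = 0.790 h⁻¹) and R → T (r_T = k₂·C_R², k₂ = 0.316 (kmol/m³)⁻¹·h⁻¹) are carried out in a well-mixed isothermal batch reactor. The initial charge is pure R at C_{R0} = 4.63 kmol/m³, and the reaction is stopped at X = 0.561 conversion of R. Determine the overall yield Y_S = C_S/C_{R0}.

0.245

C_R = C_{R0}(1−X) = 2.033 kmol/m³.
Along a PFR/batch, dC_S/dC_R = −r_S/(r_S+r_T) = −k₁/(k₁+k₂·C_R).
Integrating from C_{R0} to C_R: C_S = (0.790/0.316)·ln[(0.790+0.316·4.63)/(0.790+0.316·2.03)] = 2.500·ln(2.253/1.432) = 1.133 kmol/m³.
Y_S = C_S/C_{R0} = 1.133/4.63 = 0.245.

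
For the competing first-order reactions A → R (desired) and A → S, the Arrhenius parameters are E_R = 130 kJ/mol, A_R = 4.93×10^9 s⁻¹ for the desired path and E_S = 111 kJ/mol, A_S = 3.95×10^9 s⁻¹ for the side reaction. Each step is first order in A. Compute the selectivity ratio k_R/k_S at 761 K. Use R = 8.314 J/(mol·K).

With equal orders, S_{R/S} = k_R/k_S = (A_R/A_S)·exp[(E_S−E_R)/(RT)].
(E_S−E_R)/(RT) = (111−130)×10³/(8.314×761) = -19000/6327 = -3.003.
k_R/k_S = (4.93×10^9/3.95×10^9)·exp(-3.003) = 1.248 × 0.04964 = 0.0620.
Since E_R > E_S, raising the temperature improves selectivity toward R.

0.0620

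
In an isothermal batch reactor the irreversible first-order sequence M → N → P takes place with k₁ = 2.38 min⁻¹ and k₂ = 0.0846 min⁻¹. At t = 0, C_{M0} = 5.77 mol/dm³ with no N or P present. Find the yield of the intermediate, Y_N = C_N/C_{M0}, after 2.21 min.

For first-order series with pure M initially, C_N(t) = k₁C_{M0}/(k₂−k₁)·(e^(−k₁t) − e^(−k₂t)).
e^(−k₁t) = e^(−2.38×2.21) = e^(−5.260) = 0.005196; e^(−k₂t) = e^(−0.1870) = 0.8295.
C_N = 2.38×5.77/(0.0846−2.38) × (0.005196−0.8295) = (-5.983)×(-0.8243) = 4.931 mol/dm³.
Y_N = C_N/C_{M0} = 4.931/5.77 = 0.855.

0.855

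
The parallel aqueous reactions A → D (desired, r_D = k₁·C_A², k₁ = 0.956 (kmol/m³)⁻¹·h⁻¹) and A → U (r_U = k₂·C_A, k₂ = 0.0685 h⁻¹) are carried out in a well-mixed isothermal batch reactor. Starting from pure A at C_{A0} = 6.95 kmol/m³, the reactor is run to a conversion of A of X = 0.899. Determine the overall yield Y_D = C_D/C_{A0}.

C_A = C_{A0}(1−X) = 0.7019 kmol/m³.
Along a PFR/batch, dC_U/dC_A = −r_U/(r_D+r_U) = −k₂/(k₂+k₁·C_A).
Integrating from C_{A0} to C_A: C_U = (0.0685/0.956)·ln[(0.0685+0.956·6.95)/(0.0685+0.956·0.702)] = 0.07165·ln(6.713/0.7396) = 0.1580 kmol/m³.
Then C_D = (C_{A0}−C_A) − C_U = 6.248 − 0.1580 = 6.090 kmol/m³.
Y_D = C_D/C_{A0} = 6.090/6.95 = 0.876.

0.876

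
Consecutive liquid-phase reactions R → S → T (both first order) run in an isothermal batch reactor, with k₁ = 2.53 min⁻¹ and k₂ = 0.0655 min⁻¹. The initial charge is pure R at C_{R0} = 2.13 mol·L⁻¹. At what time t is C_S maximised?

1.48 min

For first-order series the maximum of C_S occurs at t_opt = ln(k₂/k₁)/(k₂−k₁).
= ln(0.0655/2.53)/(0.0655−2.53) = ln(0.02589)/-2.464 = -3.654/-2.464 = 1.48 min.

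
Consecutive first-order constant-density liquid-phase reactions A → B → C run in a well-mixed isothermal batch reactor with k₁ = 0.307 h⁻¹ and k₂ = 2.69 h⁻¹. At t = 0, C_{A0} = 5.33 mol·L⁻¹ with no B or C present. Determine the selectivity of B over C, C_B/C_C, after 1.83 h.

0.203

The intermediate concentration in a first-order A→B→C sequence is C_B = k₁C_{A0}(e^(−k₁t) − e^(−k₂t))/(k₂−k₁).
e^(−k₁t) = e^(−0.307×1.83) = e^(−0.5618) = 0.5702; e^(−k₂t) = e^(−4.923) = 0.007279.
C_B = 0.307×5.33/(2.69−0.307) × (0.5702−0.007279) = 0.6867×0.5629 = 0.3865 mol·L⁻¹.
C_A = C_{A0}e^(−k₁t) = 3.039 mol·L⁻¹, so C_C = C_{A0}−C_A−C_B = 1.904 mol·L⁻¹; C_B/C_C = 0.203.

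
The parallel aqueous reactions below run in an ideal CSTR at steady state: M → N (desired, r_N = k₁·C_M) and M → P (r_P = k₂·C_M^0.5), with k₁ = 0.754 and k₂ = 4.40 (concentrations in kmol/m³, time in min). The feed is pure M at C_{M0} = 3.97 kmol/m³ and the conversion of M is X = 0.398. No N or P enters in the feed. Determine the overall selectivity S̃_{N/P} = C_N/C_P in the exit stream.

0.265

Exit C_M = C_{M0}(1−X) = 3.97×0.602 = 2.390 kmol/m³.
In a CSTR the entire volume is at exit conditions, so r_N = 0.754×2.390 = 1.802 and r_P = 4.40×2.390^0.5 = 6.802.
Overall selectivity = C_N/C_P = r_Nτ/(r_Pτ) = r_N/r_P = 0.265.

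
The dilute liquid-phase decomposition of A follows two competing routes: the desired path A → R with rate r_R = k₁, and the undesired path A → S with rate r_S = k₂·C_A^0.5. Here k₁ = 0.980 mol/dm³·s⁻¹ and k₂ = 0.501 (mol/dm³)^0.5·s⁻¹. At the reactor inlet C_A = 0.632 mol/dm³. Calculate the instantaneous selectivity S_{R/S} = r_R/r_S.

2.46

S_{R/S} = r_R/r_S = (k₁)/(k₂·C_A^0.5) = (k₁/k₂)·C_A^-0.5.
= (0.980) / (0.501×0.6320^0.5) = 0.9800/0.3983 = 2.46.
The undesired path is higher order in A, so low C_A (CSTR or dilute feed) favours R.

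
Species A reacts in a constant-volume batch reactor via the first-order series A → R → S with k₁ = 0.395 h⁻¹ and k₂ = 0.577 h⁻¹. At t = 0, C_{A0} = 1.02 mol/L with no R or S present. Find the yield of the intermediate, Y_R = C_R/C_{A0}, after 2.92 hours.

For first-order series with pure A initially, C_R(t) = k₁C_{A0}/(k₂−k₁)·(e^(−k₁t) − e^(−k₂t)).
e^(−k₁t) = e^(−0.395×2.92) = e^(−1.153) = 0.3156; e^(−k₂t) = e^(−1.685) = 0.1855.
C_R = 0.395×1.02/(0.577−0.395) × (0.3156−0.1855) = 2.214×0.1301 = 0.2880 mol/L.
Y_R = C_R/C_{A0} = 0.2880/1.02 = 0.282.

0.282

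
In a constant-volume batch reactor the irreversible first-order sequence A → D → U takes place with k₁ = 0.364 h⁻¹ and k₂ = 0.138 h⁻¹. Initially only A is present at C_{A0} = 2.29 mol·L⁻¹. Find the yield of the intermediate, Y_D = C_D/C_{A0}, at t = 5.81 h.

Solving the coupled first-order balances gives C_D(t) = [k₁/(k₂−k₁)]·C_{A0}·(e^(−k₁t) − e^(−k₂t)).
e^(−k₁t) = e^(−0.364×5.81) = e^(−2.115) = 0.1207; e^(−k₂t) = e^(−0.8018) = 0.4485.
C_D = 0.364×2.29/(0.138−0.364) × (0.1207−0.4485) = (-3.688)×(-0.3279) = 1.209 mol·L⁻¹.
Y_D = C_D/C_{A0} = 1.209/2.29 = 0.528.

0.528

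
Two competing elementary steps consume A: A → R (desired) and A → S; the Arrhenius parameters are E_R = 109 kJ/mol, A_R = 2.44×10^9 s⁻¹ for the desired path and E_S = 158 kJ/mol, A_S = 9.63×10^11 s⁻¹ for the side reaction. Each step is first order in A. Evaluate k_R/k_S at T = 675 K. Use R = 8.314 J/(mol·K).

With equal orders, S_{R/S} = k_R/k_S = (A_R/A_S)·exp[(E_S−E_R)/(RT)].
(E_S−E_R)/(RT) = (158−109)×10³/(8.314×675) = 49000/5612 = 8.731.
k_R/k_S = (2.44×10^9/9.63×10^11)·exp(8.731) = 0.002534 × 6194 = 15.7.

15.7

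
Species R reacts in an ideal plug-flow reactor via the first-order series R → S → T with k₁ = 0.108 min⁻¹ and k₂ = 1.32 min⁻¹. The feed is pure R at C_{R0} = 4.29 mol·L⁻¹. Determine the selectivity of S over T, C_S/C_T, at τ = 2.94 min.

0.302

For first-order series with pure R initially, C_S(τ) = k₁C_{R0}/(k₂−k₁)·(e^(−k₁τ) − e^(−k₂τ)).
e^(−k₁τ) = e^(−0.108×2.94) = e^(−0.3175) = 0.7280; e^(−k₂τ) = e^(−3.881) = 0.02063.
C_S = 0.108×4.29/(1.32−0.108) × (0.7280−0.02063) = 0.3823×0.7073 = 0.2704 mol·L⁻¹.
C_R = C_{R0}e^(−k₁τ) = 3.123 mol·L⁻¹, so C_T = C_{R0}−C_R−C_S = 0.8967 mol·L⁻¹; C_S/C_T = 0.302.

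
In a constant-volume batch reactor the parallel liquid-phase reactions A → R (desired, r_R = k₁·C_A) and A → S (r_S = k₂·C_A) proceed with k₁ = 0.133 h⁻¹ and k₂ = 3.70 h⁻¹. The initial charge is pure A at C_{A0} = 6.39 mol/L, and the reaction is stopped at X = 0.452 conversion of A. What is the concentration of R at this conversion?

C_A = C_{A0}(1−X) = 3.502 mol/L.
Both paths are first order in A, so the instantaneous fraction to R is constant: dC_R/d(−C_A) = k₁/(k₁+k₂) = 0.03470.
C_R = 0.03470·(C_{A0}−C_A) = 0.03470×2.888 = 0.100 mol/L.

0.100 mol/L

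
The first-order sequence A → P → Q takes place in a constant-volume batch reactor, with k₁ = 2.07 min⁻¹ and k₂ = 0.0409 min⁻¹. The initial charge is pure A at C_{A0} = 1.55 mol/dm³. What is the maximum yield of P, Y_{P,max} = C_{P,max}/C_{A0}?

For a first-order series the maximum intermediate yield is C_{P,max}/C_{A0} = (k₁/k₂)^[k₂/(k₂−k₁)].
= (2.07/0.0409)^(0.0409/(0.0409−2.07)) = (50.61)^(-0.02016) = 0.9239.

0.924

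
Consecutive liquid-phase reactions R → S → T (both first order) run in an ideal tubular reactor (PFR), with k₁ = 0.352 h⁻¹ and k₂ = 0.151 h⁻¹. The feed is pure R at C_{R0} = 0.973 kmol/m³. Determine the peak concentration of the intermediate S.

0.515 kmol/m³

At the optimum, C_{S,max}/C_{R0} = (k₁/k₂)^[k₂/(k₂−k₁)].
= (0.352/0.151)^(0.151/(0.151−0.352)) = (2.331)^(-0.7512) = 0.5295.
C_{S,max} = 0.5295×0.973 = 0.515 kmol/m³.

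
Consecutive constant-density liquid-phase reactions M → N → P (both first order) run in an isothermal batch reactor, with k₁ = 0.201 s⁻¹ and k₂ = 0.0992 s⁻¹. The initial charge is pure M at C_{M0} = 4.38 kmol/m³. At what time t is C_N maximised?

Setting dC_N/dt = 0 gives t_opt = ln(k₂/k₁)/(k₂−k₁).
= ln(0.0992/0.201)/(0.0992−0.201) = ln(0.4935)/-0.1018 = -0.7062/-0.1018 = 6.94 s.

6.94 s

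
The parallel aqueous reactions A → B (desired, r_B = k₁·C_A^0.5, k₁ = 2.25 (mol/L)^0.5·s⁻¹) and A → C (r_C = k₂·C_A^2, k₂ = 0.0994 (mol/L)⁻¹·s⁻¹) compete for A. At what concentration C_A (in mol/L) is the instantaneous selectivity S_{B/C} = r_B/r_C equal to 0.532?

12.2 mol/L

S_{B/C} = (k₁/k₂)·C_A^-1.5 ⇒ C_A = (S·k₂/k₁)^(1/(-1.5)).
= (0.532×0.0994/2.25)^(-0.6667) = (0.02350)^(-0.6667) = 12.2 mol/L.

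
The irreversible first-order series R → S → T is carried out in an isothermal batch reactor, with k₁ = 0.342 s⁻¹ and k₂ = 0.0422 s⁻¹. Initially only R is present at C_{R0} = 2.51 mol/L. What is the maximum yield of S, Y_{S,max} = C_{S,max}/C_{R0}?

0.745

For a first-order series the maximum intermediate yield is C_{S,max}/C_{R0} = (k₁/k₂)^[k₂/(k₂−k₁)].
= (0.342/0.0422)^(0.0422/(0.0422−0.342)) = (8.104)^(-0.1408) = 0.7449.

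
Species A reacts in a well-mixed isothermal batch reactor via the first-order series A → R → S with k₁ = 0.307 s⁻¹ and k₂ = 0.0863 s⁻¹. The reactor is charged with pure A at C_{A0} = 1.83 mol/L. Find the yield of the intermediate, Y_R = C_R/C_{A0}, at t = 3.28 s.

Solving the coupled first-order balances gives C_R(t) = [k₁/(k₂−k₁)]·C_{A0}·(e^(−k₁t) − e^(−k₂t)).
e^(−k₁t) = e^(−0.307×3.28) = e^(−1.007) = 0.3653; e^(−k₂t) = e^(−0.2831) = 0.7535.
C_R = 0.307×1.83/(0.0863−0.307) × (0.3653−0.7535) = (-2.546)×(-0.3881) = 0.9881 mol/L.
Y_R = C_R/C_{A0} = 0.9881/1.83 = 0.540.

0.540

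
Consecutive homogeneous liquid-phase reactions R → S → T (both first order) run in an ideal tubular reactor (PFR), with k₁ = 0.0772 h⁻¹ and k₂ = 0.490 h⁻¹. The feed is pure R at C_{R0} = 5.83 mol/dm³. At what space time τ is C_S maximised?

4.48 h

Setting dC_S/dτ = 0 gives τ_opt = ln(k₂/k₁)/(k₂−k₁).
= ln(0.490/0.0772)/(0.490−0.0772) = ln(6.347)/0.4128 = 1.848/0.4128 = 4.48 h.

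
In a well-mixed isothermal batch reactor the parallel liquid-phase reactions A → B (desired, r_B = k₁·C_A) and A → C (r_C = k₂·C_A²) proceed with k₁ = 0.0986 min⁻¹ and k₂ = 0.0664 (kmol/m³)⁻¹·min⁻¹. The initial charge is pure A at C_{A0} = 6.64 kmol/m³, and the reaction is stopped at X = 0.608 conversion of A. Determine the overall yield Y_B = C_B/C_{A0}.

0.154

C_A = C_{A0}(1−X) = 2.603 kmol/m³.
Along a PFR/batch, dC_B/dC_A = −r_B/(r_B+r_C) = −k₁/(k₁+k₂·C_A).
Integrating from C_{A0} to C_A: C_B = (0.0986/0.0664)·ln[(0.0986+0.0664·6.64)/(0.0986+0.0664·2.60)] = 1.485·ln(0.5395/0.2714) = 1.020 kmol/m³.
Y_B = C_B/C_{A0} = 1.020/6.64 = 0.154.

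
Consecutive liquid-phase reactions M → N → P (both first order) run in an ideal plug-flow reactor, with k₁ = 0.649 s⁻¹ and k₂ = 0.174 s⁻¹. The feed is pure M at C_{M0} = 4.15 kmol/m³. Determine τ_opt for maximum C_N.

The intermediate peaks when r₁ = r₂, i.e. k₁e^(−k₁τ) = k₂e^(−k₂τ), giving τ_opt = ln(k₂/k₁)/(k₂−k₁).
= ln(0.174/0.649)/(0.174−0.649) = ln(0.2681)/-0.4750 = -1.316/-0.4750 = 2.77 s.

2.77 s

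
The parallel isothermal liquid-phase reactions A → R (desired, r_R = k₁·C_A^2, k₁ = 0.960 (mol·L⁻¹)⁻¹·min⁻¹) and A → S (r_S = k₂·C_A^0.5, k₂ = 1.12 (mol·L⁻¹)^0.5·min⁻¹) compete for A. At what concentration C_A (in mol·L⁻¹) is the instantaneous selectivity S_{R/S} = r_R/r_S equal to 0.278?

S_{R/S} = (k₁/k₂)·C_A^1.5 ⇒ C_A = (S·k₂/k₁)^(1/1.5).
= (0.278×1.12/0.960)^(0.6667) = (0.3243)^(0.6667) = 0.472 mol·L⁻¹.

0.472 mol·L⁻¹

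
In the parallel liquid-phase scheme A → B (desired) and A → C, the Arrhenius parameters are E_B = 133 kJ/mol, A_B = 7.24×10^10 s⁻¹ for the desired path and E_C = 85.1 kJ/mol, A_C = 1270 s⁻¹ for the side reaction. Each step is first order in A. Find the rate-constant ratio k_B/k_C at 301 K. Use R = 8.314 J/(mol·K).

0.277

Since both paths have the same order in A, the concentration cancels and S_{B/C} = k_B/k_C = (A_B/A_C)·exp[(E_C−E_B)/(RT)].
(E_C−E_B)/(RT) = (85.1−133)×10³/(8.314×301) = -47900/2503 = -19.14.
k_B/k_C = (7.24×10^10/1270)·exp(-19.14) = 5.701×10^7 × 4.867×10^-9 = 0.277.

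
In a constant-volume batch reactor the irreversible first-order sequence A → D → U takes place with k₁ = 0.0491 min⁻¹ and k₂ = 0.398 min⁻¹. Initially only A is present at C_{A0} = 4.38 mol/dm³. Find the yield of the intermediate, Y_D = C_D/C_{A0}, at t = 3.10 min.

Solving the coupled first-order balances gives C_D(t) = [k₁/(k₂−k₁)]·C_{A0}·(e^(−k₁t) − e^(−k₂t)).
e^(−k₁t) = e^(−0.0491×3.10) = e^(−0.1522) = 0.8588; e^(−k₂t) = e^(−1.234) = 0.2912.
C_D = 0.0491×4.38/(0.398−0.0491) × (0.8588−0.2912) = 0.6164×0.5676 = 0.3499 mol/dm³.
Y_D = C_D/C_{A0} = 0.3499/4.38 = 0.0799.

0.0799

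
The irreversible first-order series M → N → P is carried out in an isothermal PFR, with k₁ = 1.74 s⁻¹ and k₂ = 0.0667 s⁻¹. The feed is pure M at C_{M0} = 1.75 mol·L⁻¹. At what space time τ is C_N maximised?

For first-order series the maximum of C_N occurs at τ_opt = ln(k₂/k₁)/(k₂−k₁).
= ln(0.0667/1.74)/(0.0667−1.74) = ln(0.03833)/-1.673 = -3.261/-1.673 = 1.95 s.

1.95 s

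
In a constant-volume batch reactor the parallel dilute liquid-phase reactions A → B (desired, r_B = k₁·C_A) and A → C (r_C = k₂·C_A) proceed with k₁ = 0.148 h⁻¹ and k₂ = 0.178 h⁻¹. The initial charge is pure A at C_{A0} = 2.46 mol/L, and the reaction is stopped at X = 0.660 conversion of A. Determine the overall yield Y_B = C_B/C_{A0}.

0.300

C_A = C_{A0}(1−X) = 0.8364 mol/L.
Both paths are first order in A, so the instantaneous fraction to B is constant: dC_B/d(−C_A) = k₁/(k₁+k₂) = 0.4540.
C_B = 0.4540·(C_{A0}−C_A) = 0.4540×1.624 = 0.737 mol/L.
Y_B = C_B/C_{A0} = 0.7371/2.46 = 0.300.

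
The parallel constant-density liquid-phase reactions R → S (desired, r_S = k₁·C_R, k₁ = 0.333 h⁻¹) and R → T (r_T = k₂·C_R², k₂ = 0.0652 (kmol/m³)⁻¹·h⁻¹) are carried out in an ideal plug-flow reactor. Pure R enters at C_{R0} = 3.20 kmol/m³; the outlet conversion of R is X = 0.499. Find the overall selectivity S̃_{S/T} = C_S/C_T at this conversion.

C_R = C_{R0}(1−X) = 1.603 kmol/m³.
Along a PFR/batch, dC_S/dC_R = −r_S/(r_S+r_T) = −k₁/(k₁+k₂·C_R).
Integrating from C_{R0} to C_R: C_S = (0.333/0.0652)·ln[(0.333+0.0652·3.20)/(0.333+0.0652·1.60)] = 5.107·ln(0.5416/0.4375) = 1.090 kmol/m³.
C_T = (C_{R0}−C_R)−C_S = 0.5066 kmol/m³; S̃_{S/T} = 1.090/0.5066 = 2.15.

2.15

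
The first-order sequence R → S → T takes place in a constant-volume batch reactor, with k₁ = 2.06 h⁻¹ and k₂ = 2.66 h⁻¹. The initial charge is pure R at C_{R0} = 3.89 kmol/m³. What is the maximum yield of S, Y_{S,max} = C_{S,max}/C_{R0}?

0.322

Evaluating C_S at t_opt = ln(k₂/k₁)/(k₂−k₁) gives C_{S,max}/C_{R0} = (k₁/k₂)^[k₂/(k₂−k₁)].
= (2.06/2.66)^(2.66/(2.66−2.06)) = (0.7744)^(4.433) = 0.3220.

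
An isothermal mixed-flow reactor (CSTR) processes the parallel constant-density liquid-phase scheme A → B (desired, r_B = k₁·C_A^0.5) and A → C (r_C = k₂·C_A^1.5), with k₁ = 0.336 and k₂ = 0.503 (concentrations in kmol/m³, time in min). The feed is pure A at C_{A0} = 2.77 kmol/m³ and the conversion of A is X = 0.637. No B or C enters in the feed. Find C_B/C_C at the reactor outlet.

0.664

Exit C_A = C_{A0}(1−X) = 2.77×0.363 = 1.006 kmol/m³.
Rates in a CSTR are evaluated at the outlet concentration: r_B = 0.336×1.006^0.5 = 0.3369, r_C = 0.503×1.006^1.5 = 0.5072.
Overall selectivity = C_B/C_C = r_Bτ/(r_Cτ) = r_B/r_C = 0.664.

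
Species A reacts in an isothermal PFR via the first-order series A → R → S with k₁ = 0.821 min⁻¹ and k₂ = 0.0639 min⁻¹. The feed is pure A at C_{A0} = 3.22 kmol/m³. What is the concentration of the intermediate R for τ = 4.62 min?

Solving the coupled first-order balances gives C_R(τ) = [k₁/(k₂−k₁)]·C_{A0}·(e^(−k₁τ) − e^(−k₂τ)).
e^(−k₁τ) = e^(−0.821×4.62) = e^(−3.793) = 0.02253; e^(−k₂τ) = e^(−0.2952) = 0.7444.
C_R = 0.821×3.22/(0.0639−0.821) × (0.02253−0.7444) = (-3.492)×(-0.7218) = 2.521 kmol/m³.

2.52 kmol/m³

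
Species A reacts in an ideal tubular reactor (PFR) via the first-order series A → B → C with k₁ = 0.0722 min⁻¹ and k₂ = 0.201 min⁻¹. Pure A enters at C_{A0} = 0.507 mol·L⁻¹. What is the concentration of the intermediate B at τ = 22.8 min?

0.0519 mol·L⁻¹

Solving the coupled first-order balances gives C_B(τ) = [k₁/(k₂−k₁)]·C_{A0}·(e^(−k₁τ) − e^(−k₂τ)).
e^(−k₁τ) = e^(−0.0722×22.8) = e^(−1.646) = 0.1928; e^(−k₂τ) = e^(−4.583) = 0.01023.
C_B = 0.0722×0.507/(0.201−0.0722) × (0.1928−0.01023) = 0.2842×0.1826 = 0.05188 mol·L⁻¹.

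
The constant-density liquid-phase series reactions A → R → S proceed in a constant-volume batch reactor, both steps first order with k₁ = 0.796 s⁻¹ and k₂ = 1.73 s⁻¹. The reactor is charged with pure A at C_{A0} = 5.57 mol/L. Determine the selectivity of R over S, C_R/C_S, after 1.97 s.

0.233

The intermediate concentration in a first-order A→B→C sequence is C_R = k₁C_{A0}(e^(−k₁t) − e^(−k₂t))/(k₂−k₁).
e^(−k₁t) = e^(−0.796×1.97) = e^(−1.568) = 0.2084; e^(−k₂t) = e^(−3.408) = 0.03310.
C_R = 0.796×5.57/(1.73−0.796) × (0.2084−0.03310) = 4.747×0.1753 = 0.8323 mol/L.
C_A = C_{A0}e^(−k₁t) = 1.161 mol/L, so C_S = C_{A0}−C_A−C_R = 3.577 mol/L; C_R/C_S = 0.233.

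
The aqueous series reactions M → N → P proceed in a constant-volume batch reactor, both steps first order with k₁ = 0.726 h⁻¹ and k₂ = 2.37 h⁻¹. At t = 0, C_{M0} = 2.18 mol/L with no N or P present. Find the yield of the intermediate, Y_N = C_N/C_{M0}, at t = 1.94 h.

Solving the coupled first-order balances gives C_N(t) = [k₁/(k₂−k₁)]·C_{M0}·(e^(−k₁t) − e^(−k₂t)).
e^(−k₁t) = e^(−0.726×1.94) = e^(−1.408) = 0.2445; e^(−k₂t) = e^(−4.598) = 0.01007.
C_N = 0.726×2.18/(2.37−0.726) × (0.2445−0.01007) = 0.9627×0.2345 = 0.2257 mol/L.
Y_N = C_N/C_{M0} = 0.2257/2.18 = 0.104.

0.104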